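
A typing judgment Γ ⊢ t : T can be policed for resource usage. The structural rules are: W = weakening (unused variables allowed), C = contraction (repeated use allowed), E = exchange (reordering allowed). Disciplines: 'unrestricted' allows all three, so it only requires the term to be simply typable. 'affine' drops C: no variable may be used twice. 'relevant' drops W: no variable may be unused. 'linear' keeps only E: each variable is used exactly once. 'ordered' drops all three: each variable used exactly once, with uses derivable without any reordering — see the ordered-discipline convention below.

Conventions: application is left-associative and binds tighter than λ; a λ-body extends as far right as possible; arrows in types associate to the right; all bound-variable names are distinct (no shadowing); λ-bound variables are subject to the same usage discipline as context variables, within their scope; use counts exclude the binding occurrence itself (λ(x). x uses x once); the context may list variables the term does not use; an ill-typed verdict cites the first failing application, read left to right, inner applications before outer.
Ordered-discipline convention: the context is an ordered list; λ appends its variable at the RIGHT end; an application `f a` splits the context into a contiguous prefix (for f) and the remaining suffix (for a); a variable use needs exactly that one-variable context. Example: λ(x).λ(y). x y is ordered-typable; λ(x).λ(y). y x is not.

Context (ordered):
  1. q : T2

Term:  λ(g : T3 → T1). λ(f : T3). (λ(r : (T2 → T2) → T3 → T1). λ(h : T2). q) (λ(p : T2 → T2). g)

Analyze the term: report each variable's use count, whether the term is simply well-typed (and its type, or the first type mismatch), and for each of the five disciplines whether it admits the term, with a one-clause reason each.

counts: q: 1×, g [bound]: 1×, f [bound]: 0×, r [bound]: 0×, h [bound]: 0×, p [bound]: 0×
uses in reading order: q, g
typing: well-typed at (T3 → T1) → T3 → T2 → T2
ordered: ✗ — needs weakening: f, r, h, p unused
linear: ✗ — needs weakening: f, r, h, p unused
affine: ✓ — at most one use each (q, g, f, r, h, p)
relevant: ✗ — needs weakening: f, r, h, p unused
unrestricted: ✓ — type-checks ((T3 → T1) → T3 → T2 → T2) and nothing is barred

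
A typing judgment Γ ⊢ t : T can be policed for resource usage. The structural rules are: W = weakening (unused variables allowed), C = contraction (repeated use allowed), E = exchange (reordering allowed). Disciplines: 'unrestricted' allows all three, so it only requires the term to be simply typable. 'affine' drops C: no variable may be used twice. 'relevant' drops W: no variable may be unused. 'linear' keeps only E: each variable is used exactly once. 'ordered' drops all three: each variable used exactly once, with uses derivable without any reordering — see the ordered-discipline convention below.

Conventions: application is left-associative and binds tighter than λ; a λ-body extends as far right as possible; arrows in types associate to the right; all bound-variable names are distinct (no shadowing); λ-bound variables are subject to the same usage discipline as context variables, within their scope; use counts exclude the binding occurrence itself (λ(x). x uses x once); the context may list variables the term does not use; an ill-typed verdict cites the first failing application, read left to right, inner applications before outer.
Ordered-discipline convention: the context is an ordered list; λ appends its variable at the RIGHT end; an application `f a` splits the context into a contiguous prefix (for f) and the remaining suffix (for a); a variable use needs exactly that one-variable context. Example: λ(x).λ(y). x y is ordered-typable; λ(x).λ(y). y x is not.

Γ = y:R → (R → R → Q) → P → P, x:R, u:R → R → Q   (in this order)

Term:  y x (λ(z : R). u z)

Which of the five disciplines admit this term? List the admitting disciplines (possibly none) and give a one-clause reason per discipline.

admitting disciplines: ordered, linear, affine, relevant, unrestricted
use counts: y: 1; x: 1; u: 1; z [bound]: 1
order of uses: y, x, u, z
typing: well-typed at P → P
ordered: ✓ — y, x, u, z once each; derivable with no W/C/E
linear: ✓ — single use per variable (y, x, u, z)
affine: ✓ — none of y, x, u, z used more than once
relevant: ✓ — at least one use each (y, x, u, z)
unrestricted: ✓ — simply typable at P → P; W, C, E all held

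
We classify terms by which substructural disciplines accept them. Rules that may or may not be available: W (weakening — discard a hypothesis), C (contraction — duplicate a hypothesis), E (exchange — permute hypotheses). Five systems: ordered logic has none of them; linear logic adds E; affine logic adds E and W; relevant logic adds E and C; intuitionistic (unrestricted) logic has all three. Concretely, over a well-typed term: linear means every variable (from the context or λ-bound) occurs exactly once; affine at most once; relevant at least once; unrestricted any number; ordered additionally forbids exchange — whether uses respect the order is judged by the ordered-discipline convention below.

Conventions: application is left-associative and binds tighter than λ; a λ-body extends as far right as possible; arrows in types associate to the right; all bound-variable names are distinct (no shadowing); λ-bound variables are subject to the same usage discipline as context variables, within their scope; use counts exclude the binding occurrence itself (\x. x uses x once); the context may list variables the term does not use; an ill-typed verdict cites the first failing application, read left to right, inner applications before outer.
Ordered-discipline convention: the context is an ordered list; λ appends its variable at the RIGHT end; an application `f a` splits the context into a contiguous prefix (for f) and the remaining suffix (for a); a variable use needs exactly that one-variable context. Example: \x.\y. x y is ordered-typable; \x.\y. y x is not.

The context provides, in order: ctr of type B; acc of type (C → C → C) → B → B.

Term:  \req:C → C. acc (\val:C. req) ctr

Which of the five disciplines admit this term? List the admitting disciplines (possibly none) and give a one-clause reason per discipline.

admitted in: affine, unrestricted
variable uses: ctr=1; acc=1; req [bound]=1; val [bound]=0
order of uses: acc, req, ctr
typing: well-typed at (C → C) → B
ordered: ✗ — val never used (weakening)
linear: ✗ — val never used (weakening)
affine: ✓ — none of ctr, acc, req, val used more than once
relevant: ✗ — val never used (weakening)
unrestricted: ✓ — well-typed at (C → C) → B; no restrictions here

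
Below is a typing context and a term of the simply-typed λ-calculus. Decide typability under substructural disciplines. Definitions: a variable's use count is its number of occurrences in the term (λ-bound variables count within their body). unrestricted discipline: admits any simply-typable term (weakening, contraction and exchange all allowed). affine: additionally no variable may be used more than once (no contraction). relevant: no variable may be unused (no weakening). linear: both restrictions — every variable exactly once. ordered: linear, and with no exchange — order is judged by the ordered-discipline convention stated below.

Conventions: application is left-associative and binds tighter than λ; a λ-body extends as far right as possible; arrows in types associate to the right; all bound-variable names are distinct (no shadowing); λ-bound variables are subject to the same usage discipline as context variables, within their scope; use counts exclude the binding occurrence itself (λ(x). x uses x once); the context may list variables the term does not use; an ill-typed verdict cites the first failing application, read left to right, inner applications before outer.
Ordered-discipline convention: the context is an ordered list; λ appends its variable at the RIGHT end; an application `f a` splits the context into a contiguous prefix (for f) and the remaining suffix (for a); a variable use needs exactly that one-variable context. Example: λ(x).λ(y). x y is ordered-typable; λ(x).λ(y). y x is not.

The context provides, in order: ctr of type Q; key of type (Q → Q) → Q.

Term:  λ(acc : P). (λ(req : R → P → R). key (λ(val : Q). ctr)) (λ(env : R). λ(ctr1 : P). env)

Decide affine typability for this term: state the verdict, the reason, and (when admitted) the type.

yes — none of ctr, key, acc, req, val, env, ctr1 used more than once; term : P → Q
use counts: ctr: 1; key: 1; acc (bound): 0; req (bound): 0; val (bound): 0; env (bound): 1; ctr1 (bound): 0
use order (left to right): key, ctr, env
typing: ✓ — P → Q
per-discipline verdicts: ordered ✗ · linear ✗ · affine ✓ · relevant ✗ · unrestricted ✓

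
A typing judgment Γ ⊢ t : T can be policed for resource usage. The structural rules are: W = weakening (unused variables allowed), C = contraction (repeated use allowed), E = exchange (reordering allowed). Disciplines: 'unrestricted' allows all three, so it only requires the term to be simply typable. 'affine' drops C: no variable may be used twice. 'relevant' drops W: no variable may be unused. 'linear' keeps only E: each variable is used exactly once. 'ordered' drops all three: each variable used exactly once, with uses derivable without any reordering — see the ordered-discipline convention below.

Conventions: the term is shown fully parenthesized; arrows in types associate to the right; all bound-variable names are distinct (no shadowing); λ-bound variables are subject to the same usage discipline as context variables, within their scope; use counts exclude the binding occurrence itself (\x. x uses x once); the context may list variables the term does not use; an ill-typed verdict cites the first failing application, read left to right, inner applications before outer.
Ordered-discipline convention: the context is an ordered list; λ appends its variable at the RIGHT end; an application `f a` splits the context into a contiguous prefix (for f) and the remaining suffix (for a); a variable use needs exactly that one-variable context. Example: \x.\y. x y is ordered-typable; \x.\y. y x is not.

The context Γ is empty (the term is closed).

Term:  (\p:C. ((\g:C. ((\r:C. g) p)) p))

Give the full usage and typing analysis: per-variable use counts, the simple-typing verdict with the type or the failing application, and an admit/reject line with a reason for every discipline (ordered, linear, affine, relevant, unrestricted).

usage: p (λ-bound) ×2, g (λ-bound) ×1, r (λ-bound) ×0
left-to-right use order: g, p, p
typing: ✓ — C -> C
ordered: ✗, uses contraction: p ×2; needs weakening: r unused
linear: ✗, uses contraction: p ×2; needs weakening: r unused
affine: ✗, uses contraction: p ×2
relevant: ✗, needs weakening: r unused
unrestricted: ✓, typability at C -> C is all that's needed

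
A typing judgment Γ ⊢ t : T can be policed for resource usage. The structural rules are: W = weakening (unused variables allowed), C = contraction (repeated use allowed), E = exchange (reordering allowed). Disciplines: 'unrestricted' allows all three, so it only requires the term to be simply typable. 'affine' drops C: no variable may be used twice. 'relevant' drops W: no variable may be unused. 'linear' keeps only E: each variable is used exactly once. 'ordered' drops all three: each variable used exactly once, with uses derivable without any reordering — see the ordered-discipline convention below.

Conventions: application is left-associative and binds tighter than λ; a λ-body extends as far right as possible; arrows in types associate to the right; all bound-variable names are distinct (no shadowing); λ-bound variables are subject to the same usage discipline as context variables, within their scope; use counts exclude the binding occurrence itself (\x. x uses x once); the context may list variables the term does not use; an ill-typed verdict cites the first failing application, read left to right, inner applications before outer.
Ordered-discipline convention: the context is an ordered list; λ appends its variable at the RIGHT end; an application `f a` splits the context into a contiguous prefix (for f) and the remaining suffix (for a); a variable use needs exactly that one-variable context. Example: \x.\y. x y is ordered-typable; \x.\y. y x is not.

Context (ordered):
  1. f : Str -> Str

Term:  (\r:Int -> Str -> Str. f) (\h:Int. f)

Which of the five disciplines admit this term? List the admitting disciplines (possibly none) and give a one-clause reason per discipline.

accepted by: unrestricted
counts: f: 2×; r [bound]: 0×; h [bound]: 0×
left-to-right use order: f, f
typing: ✓ — Str -> Str
ordered: ✗ — needs contraction — f ×2; unused: r, h — weakening required
linear: ✗ — needs contraction — f ×2; unused: r, h — weakening required
affine: ✗ — needs contraction — f ×2
relevant: ✗ — unused: r, h — weakening required
unrestricted: ✓ — simply typable at Str -> Str; W, C, E all held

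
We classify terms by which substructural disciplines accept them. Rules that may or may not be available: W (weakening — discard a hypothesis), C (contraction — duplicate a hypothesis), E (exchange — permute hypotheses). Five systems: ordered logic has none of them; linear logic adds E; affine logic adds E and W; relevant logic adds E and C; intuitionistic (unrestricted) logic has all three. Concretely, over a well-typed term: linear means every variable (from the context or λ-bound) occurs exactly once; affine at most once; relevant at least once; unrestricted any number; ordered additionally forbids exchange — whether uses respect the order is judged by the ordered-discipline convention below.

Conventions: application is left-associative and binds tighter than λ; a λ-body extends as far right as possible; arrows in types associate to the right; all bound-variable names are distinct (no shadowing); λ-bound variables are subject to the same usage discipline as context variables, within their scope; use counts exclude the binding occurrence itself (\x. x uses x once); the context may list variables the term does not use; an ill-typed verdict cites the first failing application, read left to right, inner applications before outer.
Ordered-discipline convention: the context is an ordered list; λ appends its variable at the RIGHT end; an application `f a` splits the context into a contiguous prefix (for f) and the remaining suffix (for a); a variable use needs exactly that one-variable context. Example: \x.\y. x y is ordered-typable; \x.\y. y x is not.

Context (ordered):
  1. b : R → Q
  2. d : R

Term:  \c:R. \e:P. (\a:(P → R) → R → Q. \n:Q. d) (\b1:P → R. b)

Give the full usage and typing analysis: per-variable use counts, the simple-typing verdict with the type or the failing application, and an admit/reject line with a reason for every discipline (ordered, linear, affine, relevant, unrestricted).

use counts: b ×1; d ×1; c (bound) ×0; e (bound) ×0; a (bound) ×0; n (bound) ×0; b1 (bound) ×0
left-to-right use order: d, b
typing: ✓ — R → P → Q → R
ordered: ✗, c, e, a, n, b1 never used (weakening)
linear: ✗, c, e, a, n, b1 never used (weakening)
affine: ✓, at most one use each (b, d, c, e, a, n, b1)
relevant: ✗, c, e, a, n, b1 never used (weakening)
unrestricted: ✓, simply typable at R → P → Q → R; W, C, E all held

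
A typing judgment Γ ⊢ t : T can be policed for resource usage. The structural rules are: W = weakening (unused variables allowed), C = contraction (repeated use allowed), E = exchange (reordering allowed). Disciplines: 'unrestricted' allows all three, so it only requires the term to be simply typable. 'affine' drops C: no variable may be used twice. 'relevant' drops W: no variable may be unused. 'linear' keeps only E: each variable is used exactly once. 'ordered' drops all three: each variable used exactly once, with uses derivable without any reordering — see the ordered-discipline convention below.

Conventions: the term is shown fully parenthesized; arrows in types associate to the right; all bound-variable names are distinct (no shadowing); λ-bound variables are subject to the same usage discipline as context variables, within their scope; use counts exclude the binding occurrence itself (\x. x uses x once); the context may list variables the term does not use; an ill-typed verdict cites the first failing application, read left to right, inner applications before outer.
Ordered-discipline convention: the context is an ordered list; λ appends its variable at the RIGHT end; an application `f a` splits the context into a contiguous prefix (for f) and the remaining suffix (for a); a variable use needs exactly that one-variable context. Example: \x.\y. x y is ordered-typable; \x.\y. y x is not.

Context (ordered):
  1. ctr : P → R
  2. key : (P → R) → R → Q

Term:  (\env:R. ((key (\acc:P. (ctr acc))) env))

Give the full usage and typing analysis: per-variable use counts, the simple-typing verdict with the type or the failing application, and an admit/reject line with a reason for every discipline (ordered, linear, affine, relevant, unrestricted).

variable uses: ctr: 1, key: 1, env (λ-bound): 1, acc (λ-bound): 1
uses in reading order: key, ctr, acc, env
typing: well-typed — term : R → Q
ordered: ✗ — no contiguous prefix/suffix split fits key, ctr, acc, env
linear: ✓ — ctr, key, env, acc: one use apiece
affine: ✓ — at most one use each (ctr, key, env, acc)
relevant: ✓ — ctr, key, env, acc: all used, weakening unneeded
unrestricted: ✓ — well-typed at R → Q; no restrictions here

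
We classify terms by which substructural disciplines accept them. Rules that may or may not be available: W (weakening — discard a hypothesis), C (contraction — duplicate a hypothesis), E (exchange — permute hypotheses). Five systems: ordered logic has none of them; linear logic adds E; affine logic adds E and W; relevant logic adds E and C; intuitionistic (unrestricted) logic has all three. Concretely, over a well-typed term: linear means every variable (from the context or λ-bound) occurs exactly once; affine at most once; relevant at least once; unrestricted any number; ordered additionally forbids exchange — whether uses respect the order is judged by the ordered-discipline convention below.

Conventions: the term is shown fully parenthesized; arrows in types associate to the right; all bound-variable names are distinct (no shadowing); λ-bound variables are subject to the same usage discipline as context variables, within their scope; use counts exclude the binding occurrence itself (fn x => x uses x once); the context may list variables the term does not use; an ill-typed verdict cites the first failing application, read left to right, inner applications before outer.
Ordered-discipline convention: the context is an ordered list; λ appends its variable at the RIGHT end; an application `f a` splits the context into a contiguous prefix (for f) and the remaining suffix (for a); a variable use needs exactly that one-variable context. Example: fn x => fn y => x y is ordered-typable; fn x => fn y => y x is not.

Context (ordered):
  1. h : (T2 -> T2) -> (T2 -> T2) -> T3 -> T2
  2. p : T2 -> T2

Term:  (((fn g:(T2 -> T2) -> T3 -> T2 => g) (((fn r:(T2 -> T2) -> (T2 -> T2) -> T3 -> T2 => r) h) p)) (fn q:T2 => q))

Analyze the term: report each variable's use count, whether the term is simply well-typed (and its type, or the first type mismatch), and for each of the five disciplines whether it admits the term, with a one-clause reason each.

usage: h=1, p=1, g (λ-bound)=1, r (λ-bound)=1, q (λ-bound)=1
left-to-right use order: g, r, h, p, q
typing: well-typed — term : T3 -> T2
ordered: ✓ — h, p, g, r, q once each; derivable with no W/C/E
linear: ✓ — h, p, g, r, q: one use apiece
affine: ✓ — none of h, p, g, r, q used more than once
relevant: ✓ — every one of h, p, g, r, q appears
unrestricted: ✓ — typability at T3 -> T2 is all that's needed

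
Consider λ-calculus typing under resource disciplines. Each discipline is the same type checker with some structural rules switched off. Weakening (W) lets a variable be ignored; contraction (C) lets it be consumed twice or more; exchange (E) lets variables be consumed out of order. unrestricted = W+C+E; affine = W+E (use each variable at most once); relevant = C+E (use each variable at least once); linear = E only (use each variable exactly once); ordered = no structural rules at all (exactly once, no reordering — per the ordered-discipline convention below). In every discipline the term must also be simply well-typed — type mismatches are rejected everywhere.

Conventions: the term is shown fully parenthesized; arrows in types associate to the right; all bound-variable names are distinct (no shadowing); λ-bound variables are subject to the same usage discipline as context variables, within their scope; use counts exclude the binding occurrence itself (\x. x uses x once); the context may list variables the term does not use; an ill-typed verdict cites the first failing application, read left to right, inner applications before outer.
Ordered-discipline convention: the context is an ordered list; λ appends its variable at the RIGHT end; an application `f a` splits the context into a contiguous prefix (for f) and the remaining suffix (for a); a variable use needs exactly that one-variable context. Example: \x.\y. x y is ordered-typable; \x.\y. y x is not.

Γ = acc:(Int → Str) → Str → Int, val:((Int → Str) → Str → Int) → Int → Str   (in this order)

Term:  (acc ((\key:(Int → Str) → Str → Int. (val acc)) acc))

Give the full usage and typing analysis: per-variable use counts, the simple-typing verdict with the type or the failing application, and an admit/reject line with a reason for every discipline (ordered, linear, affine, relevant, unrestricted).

variable uses: acc: 3, val: 1, key [bound]: 0
use order (left to right): acc, val, acc, acc
typing: well-typed — term : Str → Int
ordered: ✗ — repeated use of acc ×3; key left unused
linear: ✗ — repeated use of acc ×3; key left unused
affine: ✗ — repeated use of acc ×3
relevant: ✗ — key left unused
unrestricted: ✓ — typability at Str → Int is all that's needed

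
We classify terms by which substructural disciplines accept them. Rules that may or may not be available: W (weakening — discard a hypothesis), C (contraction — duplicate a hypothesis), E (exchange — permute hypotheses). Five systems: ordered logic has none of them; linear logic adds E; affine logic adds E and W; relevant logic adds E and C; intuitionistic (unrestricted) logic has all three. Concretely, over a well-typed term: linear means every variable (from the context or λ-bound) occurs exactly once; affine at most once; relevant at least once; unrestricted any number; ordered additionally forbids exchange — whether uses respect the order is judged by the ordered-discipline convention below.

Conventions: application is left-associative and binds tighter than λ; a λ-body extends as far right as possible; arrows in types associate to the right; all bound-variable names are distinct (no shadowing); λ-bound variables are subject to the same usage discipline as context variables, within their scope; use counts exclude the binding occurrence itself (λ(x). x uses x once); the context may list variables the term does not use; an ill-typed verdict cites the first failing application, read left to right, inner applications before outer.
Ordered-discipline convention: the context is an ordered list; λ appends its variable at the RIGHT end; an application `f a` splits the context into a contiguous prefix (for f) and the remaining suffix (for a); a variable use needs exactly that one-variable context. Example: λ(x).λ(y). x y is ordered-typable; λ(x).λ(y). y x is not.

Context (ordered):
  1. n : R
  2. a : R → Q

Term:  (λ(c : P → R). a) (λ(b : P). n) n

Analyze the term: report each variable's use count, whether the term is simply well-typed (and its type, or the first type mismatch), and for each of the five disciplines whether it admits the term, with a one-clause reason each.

use counts: n=2, a=1, c (bound)=0, b (bound)=0
order of uses: a, n, n
typing: well-typed — term : Q
ordered ✗ (uses contraction: n ×2; c, b left unused)
linear ✗ (uses contraction: n ×2; c, b left unused)
affine ✗ (uses contraction: n ×2)
relevant ✗ (c, b left unused)
unrestricted ✓ (typability at Q is all that's needed)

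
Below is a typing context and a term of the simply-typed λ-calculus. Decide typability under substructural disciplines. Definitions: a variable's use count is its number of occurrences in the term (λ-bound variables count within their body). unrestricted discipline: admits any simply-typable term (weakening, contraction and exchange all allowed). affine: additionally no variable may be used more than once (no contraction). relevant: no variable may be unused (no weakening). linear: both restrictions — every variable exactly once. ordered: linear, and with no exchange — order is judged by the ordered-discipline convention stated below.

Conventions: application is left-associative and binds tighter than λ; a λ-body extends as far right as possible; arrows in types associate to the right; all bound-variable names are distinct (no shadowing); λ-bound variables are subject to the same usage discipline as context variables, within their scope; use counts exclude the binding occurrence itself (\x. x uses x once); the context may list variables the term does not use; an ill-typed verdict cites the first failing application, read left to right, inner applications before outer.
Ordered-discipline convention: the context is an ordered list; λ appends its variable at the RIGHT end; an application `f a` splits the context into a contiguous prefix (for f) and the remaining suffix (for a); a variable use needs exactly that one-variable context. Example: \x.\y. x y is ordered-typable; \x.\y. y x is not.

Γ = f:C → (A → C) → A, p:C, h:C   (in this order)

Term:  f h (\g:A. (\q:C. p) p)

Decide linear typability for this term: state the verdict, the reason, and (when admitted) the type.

no — repeated use of p ×2; unused: g, q — weakening required
use counts: f: 1×; p: 2×; h: 1×; g (λ-bound): 0×; q (λ-bound): 0×
left-to-right use order: f, h, p, p
typing: ✓ — A
all disciplines: ordered ✗ | linear ✗ | affine ✗ | relevant ✗ | unrestricted ✓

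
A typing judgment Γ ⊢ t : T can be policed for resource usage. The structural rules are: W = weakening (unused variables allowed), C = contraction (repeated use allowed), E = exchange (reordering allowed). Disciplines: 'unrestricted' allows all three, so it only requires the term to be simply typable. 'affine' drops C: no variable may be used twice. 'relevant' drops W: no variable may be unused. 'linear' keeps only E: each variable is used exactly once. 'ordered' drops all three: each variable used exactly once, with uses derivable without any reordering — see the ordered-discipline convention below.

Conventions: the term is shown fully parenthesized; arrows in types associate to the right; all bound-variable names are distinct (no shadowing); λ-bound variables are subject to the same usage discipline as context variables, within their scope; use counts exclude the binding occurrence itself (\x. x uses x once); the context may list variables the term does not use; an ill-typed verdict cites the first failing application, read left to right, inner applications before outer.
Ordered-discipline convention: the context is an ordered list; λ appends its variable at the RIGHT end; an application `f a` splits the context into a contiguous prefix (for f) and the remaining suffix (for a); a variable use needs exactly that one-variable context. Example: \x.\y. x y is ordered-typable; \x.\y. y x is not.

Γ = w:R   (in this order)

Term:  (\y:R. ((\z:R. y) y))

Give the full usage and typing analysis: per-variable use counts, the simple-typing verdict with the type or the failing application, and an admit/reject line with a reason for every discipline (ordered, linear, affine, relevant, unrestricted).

use counts: w ×0, y (bound) ×2, z (bound) ×0
left-to-right use order: y, y
typing: the term checks, with type R → R
ordered: ✗ — repeated use of y ×2; w, z never used (weakening)
linear: ✗ — repeated use of y ×2; w, z never used (weakening)
affine: ✗ — repeated use of y ×2
relevant: ✗ — w, z never used (weakening)
unrestricted: ✓ — type-checks (R → R) and nothing is barred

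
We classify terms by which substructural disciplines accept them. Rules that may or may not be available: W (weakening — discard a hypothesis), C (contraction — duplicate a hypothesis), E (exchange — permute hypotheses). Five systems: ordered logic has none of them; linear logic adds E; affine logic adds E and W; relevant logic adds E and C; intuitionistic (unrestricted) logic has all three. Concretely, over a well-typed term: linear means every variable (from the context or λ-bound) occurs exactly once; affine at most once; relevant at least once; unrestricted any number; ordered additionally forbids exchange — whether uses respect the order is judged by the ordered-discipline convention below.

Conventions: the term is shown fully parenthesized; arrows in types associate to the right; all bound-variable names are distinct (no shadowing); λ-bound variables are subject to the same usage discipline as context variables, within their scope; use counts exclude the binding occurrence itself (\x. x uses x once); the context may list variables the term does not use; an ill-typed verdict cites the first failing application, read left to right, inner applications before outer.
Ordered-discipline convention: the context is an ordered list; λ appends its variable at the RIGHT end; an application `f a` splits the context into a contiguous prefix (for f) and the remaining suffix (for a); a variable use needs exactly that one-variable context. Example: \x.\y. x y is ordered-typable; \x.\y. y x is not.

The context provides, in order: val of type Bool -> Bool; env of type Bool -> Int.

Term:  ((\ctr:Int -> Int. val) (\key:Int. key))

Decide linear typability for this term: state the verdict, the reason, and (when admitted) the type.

no — env, ctr left unused
counts: val ×1, env ×0, ctr [bound] ×0, key [bound] ×1
uses in reading order: val, key
typing: ✓ — Bool -> Bool
per-discipline verdicts: ordered ✗; linear ✗; affine ✓; relevant ✗; unrestricted ✓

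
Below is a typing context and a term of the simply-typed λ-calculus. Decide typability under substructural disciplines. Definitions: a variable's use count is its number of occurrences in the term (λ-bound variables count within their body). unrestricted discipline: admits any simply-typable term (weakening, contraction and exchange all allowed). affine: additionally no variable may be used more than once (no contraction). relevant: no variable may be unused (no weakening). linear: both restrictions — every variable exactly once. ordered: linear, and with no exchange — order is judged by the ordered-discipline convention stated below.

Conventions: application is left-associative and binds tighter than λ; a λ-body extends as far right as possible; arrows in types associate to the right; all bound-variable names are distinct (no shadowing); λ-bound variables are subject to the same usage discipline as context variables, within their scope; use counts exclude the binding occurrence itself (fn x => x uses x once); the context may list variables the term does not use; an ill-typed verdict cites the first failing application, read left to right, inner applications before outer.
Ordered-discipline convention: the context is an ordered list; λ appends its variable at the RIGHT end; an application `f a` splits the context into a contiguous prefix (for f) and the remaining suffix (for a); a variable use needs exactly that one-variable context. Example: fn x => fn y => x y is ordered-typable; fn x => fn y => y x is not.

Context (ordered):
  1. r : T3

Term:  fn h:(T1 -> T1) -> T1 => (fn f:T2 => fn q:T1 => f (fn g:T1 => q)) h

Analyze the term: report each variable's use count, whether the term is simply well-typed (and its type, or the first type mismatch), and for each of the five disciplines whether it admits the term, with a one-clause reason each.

counts: r: 0×, h (bound): 1×, f (bound): 1×, q (bound): 1×, g (bound): 0×
order of uses: f, q, h
typing: ill-typed: can't apply a value of type T2
ordered ✗ (not simply typable)
linear ✗ (fails simple typing)
affine ✗ (a type mismatch blocks all five)
relevant ✗ (the type mismatch rejects it)
unrestricted ✗ (not simply typable)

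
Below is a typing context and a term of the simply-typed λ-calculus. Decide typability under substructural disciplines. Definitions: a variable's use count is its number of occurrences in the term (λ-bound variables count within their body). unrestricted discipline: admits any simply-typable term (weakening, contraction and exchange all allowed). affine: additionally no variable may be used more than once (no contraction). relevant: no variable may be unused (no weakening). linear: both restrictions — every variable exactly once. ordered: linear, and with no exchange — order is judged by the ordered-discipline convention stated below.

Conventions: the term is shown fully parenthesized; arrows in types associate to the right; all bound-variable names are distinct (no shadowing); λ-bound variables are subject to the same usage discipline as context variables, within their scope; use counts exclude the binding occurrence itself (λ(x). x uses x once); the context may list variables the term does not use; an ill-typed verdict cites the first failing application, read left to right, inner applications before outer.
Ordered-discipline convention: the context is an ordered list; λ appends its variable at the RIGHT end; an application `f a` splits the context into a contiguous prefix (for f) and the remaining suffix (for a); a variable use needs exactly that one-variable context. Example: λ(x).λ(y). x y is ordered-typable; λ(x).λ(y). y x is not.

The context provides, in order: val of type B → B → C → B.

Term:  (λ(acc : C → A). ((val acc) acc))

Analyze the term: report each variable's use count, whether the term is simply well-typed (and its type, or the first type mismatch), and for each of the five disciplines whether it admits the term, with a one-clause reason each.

use counts: val: 1; acc (λ-bound): 2
left-to-right use order: val, acc, acc
typing: ill-typed: an application expects B but receives C → A
ordered: ✗ — fails simple typing
linear: ✗ — a type mismatch blocks all five
affine: ✗ — the type mismatch rejects it
relevant: ✗ — not simply typable
unrestricted: ✗ — fails simple typing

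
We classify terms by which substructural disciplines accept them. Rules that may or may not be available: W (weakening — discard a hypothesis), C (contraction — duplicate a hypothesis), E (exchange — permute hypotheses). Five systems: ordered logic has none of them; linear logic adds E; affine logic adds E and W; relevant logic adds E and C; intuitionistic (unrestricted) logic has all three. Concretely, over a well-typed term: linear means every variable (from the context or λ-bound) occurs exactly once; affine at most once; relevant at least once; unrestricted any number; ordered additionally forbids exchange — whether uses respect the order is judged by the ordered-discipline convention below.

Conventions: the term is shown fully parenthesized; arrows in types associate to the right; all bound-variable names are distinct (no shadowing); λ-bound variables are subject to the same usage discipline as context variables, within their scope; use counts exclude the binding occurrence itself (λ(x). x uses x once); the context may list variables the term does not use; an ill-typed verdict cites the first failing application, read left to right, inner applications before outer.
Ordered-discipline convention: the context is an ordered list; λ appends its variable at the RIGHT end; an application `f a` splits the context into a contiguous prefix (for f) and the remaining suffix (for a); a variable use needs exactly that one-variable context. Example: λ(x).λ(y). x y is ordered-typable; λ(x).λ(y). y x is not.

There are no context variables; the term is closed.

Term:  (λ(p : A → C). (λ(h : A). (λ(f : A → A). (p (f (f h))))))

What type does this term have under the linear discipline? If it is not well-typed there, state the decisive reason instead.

not well-typed under linear — f ×2 used more than once (contraction)
usage: p (λ-bound): 1×, h (λ-bound): 1×, f (λ-bound): 2×
order of uses: p, f, f, h
typing: well-typed at (A → C) → A → (A → A) → C
across the five disciplines: ordered ✗; linear ✗; affine ✗; relevant ✓; unrestricted ✓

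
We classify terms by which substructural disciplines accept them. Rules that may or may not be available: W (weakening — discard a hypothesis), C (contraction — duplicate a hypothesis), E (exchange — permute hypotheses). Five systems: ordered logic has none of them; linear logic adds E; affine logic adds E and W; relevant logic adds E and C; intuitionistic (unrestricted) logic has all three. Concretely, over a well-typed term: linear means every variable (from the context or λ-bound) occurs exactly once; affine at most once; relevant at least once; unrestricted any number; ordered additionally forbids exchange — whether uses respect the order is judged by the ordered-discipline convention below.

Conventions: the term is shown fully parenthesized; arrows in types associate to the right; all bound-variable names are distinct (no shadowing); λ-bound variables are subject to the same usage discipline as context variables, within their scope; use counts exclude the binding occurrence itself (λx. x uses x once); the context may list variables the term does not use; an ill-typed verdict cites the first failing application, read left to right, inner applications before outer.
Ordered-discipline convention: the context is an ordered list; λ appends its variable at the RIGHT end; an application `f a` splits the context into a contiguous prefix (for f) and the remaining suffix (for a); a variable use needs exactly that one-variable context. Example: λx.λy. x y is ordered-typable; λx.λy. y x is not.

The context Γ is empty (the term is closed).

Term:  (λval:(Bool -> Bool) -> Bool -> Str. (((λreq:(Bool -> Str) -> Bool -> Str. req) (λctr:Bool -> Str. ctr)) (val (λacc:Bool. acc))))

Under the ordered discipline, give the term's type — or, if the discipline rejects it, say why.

term : ((Bool -> Bool) -> Bool -> Str) -> Bool -> Str
counts: val (λ-bound): 1×, req (λ-bound): 1×, ctr (λ-bound): 1×, acc (λ-bound): 1×
order of uses: req, ctr, val, acc
typing: ✓ — ((Bool -> Bool) -> Bool -> Str) -> Bool -> Str
all disciplines: ordered ✓ · linear ✓ · affine ✓ · relevant ✓ · unrestricted ✓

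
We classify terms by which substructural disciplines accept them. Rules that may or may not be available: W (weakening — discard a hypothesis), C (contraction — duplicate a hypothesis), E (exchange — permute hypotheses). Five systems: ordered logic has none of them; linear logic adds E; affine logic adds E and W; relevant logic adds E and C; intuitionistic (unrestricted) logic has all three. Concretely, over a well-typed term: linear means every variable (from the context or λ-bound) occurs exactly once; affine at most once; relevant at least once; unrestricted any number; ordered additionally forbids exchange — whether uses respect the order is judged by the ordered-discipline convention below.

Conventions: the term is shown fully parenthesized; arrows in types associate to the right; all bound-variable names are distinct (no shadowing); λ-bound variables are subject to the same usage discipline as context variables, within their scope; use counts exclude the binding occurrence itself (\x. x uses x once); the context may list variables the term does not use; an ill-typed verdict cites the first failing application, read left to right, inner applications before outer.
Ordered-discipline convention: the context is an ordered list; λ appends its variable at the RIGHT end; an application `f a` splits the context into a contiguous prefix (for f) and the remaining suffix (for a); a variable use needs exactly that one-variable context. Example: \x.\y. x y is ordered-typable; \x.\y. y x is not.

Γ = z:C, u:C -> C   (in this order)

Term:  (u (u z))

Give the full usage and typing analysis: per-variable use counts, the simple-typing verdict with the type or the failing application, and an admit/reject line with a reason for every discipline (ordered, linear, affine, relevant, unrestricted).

usage: z: 1; u: 2
left-to-right use order: u, u, z
typing: well-typed — term : C
ordered: ✗, repeated use of u ×2
linear: ✗, repeated use of u ×2
affine: ✗, repeated use of u ×2
relevant: ✓, every one of z, u appears
unrestricted: ✓, simply typable at C; W, C, E all held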